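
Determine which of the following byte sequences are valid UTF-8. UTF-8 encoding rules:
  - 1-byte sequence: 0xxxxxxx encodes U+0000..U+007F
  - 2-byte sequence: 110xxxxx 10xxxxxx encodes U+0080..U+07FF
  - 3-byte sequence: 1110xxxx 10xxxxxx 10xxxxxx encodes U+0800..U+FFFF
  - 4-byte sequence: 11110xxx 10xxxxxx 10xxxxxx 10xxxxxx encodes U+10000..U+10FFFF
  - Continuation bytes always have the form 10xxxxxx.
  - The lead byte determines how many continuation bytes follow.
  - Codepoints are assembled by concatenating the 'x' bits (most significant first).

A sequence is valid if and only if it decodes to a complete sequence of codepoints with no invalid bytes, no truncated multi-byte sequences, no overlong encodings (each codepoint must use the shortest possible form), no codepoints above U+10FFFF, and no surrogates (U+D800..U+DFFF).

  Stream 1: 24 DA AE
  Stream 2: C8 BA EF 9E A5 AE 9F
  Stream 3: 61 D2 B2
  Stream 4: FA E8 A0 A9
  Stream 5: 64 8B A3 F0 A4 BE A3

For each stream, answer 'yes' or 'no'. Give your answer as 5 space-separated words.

Stream 1: decodes cleanly. VALID
Stream 2: error at byte offset 5. INVALID
Stream 3: decodes cleanly. VALID
Stream 4: error at byte offset 0. INVALID
Stream 5: error at byte offset 1. INVALID

Answer: yes no yes no no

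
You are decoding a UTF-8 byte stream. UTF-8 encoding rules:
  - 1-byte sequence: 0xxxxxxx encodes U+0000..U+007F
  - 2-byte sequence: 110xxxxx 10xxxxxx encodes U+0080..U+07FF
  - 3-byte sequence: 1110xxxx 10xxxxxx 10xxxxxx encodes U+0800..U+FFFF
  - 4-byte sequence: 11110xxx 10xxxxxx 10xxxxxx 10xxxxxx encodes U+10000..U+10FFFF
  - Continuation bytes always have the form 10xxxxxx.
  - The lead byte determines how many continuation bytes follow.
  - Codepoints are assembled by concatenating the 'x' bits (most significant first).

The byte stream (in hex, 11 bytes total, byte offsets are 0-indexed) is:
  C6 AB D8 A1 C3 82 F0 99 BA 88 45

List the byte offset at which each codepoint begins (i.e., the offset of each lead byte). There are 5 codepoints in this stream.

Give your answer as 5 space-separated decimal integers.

Byte[0]=C6: 2-byte lead, need 1 cont bytes. acc=0x6
Byte[1]=AB: continuation. acc=(acc<<6)|0x2B=0x1AB
Completed: cp=U+01AB (starts at byte 0)
Byte[2]=D8: 2-byte lead, need 1 cont bytes. acc=0x18
Byte[3]=A1: continuation. acc=(acc<<6)|0x21=0x621
Completed: cp=U+0621 (starts at byte 2)
Byte[4]=C3: 2-byte lead, need 1 cont bytes. acc=0x3
Byte[5]=82: continuation. acc=(acc<<6)|0x02=0xC2
Completed: cp=U+00C2 (starts at byte 4)
Byte[6]=F0: 4-byte lead, need 3 cont bytes. acc=0x0
Byte[7]=99: continuation. acc=(acc<<6)|0x19=0x19
Byte[8]=BA: continuation. acc=(acc<<6)|0x3A=0x67A
Byte[9]=88: continuation. acc=(acc<<6)|0x08=0x19E88
Completed: cp=U+19E88 (starts at byte 6)
Byte[10]=45: 1-byte ASCII. cp=U+0045

Answer: 0 2 4 6 10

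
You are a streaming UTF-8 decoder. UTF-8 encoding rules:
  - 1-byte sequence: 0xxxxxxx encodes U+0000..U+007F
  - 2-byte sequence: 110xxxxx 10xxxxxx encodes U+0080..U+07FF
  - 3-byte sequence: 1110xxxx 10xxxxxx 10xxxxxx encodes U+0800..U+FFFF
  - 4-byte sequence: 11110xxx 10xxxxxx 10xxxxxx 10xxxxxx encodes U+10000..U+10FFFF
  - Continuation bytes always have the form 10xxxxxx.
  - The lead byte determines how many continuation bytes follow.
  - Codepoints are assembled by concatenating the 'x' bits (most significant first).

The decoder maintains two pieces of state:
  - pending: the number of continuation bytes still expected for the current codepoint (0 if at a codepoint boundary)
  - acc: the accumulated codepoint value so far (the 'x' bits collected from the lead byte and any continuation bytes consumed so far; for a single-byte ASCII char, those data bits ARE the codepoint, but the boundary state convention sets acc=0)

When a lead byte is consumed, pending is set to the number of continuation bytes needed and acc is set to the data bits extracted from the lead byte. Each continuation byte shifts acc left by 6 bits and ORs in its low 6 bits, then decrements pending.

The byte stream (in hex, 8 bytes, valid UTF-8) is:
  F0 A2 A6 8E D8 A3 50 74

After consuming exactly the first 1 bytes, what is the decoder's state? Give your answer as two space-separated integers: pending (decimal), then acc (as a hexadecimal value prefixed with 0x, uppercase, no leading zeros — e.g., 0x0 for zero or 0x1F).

Byte[0]=F0: 4-byte lead. pending=3, acc=0x0

Answer: 3 0x0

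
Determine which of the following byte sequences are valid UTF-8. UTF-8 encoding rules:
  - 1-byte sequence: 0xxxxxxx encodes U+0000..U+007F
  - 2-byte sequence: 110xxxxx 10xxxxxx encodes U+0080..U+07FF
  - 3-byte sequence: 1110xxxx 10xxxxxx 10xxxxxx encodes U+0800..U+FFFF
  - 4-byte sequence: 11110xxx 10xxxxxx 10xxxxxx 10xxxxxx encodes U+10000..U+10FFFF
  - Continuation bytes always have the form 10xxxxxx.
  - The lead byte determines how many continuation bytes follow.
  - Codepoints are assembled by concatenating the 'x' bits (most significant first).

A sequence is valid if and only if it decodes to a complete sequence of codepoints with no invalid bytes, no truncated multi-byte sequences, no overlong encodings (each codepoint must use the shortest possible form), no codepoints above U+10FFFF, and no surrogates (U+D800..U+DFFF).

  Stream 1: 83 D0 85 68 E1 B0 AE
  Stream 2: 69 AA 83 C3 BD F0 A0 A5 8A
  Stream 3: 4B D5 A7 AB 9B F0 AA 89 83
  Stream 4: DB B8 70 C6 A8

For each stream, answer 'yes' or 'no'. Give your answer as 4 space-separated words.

Stream 1: error at byte offset 0. INVALID
Stream 2: error at byte offset 1. INVALID
Stream 3: error at byte offset 3. INVALID
Stream 4: decodes cleanly. VALID

Answer: no no no yes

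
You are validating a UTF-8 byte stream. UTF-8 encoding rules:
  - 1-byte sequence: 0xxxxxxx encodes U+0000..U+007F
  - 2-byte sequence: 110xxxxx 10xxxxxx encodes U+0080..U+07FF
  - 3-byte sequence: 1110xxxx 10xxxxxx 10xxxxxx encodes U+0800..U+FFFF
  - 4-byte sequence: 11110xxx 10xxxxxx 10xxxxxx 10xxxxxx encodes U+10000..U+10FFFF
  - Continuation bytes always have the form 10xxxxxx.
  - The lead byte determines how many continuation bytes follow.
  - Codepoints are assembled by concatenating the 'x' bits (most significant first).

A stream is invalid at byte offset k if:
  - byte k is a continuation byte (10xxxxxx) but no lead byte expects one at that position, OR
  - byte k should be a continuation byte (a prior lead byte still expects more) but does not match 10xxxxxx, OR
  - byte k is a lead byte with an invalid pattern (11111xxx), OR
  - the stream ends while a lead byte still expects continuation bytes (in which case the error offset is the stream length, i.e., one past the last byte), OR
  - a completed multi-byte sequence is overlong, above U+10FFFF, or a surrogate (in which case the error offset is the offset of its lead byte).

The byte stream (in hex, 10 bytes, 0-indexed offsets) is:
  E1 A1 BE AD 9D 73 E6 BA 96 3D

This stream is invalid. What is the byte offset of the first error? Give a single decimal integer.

Answer: 3

Derivation:
Byte[0]=E1: 3-byte lead, need 2 cont bytes. acc=0x1
Byte[1]=A1: continuation. acc=(acc<<6)|0x21=0x61
Byte[2]=BE: continuation. acc=(acc<<6)|0x3E=0x187E
Completed: cp=U+187E (starts at byte 0)
Byte[3]=AD: INVALID lead byte (not 0xxx/110x/1110/11110)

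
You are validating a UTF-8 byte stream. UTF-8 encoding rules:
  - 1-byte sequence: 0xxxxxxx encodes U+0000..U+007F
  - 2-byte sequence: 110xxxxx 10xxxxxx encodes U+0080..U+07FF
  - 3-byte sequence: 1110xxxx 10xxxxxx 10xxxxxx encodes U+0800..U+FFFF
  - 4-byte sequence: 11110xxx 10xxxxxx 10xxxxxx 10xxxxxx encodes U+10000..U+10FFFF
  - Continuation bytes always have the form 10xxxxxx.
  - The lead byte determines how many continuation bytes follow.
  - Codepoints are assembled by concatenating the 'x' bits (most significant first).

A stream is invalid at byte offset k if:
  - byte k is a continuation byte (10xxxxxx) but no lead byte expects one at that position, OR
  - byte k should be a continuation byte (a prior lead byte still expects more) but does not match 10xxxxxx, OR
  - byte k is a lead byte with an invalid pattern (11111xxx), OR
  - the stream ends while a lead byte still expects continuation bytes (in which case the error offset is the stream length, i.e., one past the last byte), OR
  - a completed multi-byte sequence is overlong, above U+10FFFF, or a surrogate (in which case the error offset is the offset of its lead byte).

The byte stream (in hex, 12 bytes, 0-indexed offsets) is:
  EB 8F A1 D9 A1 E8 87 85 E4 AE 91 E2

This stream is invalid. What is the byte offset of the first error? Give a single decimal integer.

Byte[0]=EB: 3-byte lead, need 2 cont bytes. acc=0xB
Byte[1]=8F: continuation. acc=(acc<<6)|0x0F=0x2CF
Byte[2]=A1: continuation. acc=(acc<<6)|0x21=0xB3E1
Completed: cp=U+B3E1 (starts at byte 0)
Byte[3]=D9: 2-byte lead, need 1 cont bytes. acc=0x19
Byte[4]=A1: continuation. acc=(acc<<6)|0x21=0x661
Completed: cp=U+0661 (starts at byte 3)
Byte[5]=E8: 3-byte lead, need 2 cont bytes. acc=0x8
Byte[6]=87: continuation. acc=(acc<<6)|0x07=0x207
Byte[7]=85: continuation. acc=(acc<<6)|0x05=0x81C5
Completed: cp=U+81C5 (starts at byte 5)
Byte[8]=E4: 3-byte lead, need 2 cont bytes. acc=0x4
Byte[9]=AE: continuation. acc=(acc<<6)|0x2E=0x12E
Byte[10]=91: continuation. acc=(acc<<6)|0x11=0x4B91
Completed: cp=U+4B91 (starts at byte 8)
Byte[11]=E2: 3-byte lead, need 2 cont bytes. acc=0x2
Byte[12]: stream ended, expected continuation. INVALID

Answer: 12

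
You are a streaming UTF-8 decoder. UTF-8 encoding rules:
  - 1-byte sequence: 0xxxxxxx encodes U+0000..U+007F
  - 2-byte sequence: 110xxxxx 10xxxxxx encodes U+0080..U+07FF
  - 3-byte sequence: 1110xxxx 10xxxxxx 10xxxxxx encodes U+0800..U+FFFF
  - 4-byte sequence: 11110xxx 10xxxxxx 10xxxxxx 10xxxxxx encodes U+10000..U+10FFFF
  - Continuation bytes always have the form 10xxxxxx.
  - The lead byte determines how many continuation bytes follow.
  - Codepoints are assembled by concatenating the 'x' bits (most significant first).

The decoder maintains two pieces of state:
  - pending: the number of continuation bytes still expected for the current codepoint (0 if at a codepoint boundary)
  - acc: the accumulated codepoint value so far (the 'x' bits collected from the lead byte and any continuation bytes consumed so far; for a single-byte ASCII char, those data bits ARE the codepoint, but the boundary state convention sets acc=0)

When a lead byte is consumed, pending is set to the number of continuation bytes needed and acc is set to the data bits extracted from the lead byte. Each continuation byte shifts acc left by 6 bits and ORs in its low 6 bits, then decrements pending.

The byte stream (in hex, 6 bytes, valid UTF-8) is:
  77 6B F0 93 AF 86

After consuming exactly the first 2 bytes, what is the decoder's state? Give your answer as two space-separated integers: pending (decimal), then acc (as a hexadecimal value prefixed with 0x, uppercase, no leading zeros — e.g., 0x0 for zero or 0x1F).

Byte[0]=77: 1-byte. pending=0, acc=0x0
Byte[1]=6B: 1-byte. pending=0, acc=0x0

Answer: 0 0x0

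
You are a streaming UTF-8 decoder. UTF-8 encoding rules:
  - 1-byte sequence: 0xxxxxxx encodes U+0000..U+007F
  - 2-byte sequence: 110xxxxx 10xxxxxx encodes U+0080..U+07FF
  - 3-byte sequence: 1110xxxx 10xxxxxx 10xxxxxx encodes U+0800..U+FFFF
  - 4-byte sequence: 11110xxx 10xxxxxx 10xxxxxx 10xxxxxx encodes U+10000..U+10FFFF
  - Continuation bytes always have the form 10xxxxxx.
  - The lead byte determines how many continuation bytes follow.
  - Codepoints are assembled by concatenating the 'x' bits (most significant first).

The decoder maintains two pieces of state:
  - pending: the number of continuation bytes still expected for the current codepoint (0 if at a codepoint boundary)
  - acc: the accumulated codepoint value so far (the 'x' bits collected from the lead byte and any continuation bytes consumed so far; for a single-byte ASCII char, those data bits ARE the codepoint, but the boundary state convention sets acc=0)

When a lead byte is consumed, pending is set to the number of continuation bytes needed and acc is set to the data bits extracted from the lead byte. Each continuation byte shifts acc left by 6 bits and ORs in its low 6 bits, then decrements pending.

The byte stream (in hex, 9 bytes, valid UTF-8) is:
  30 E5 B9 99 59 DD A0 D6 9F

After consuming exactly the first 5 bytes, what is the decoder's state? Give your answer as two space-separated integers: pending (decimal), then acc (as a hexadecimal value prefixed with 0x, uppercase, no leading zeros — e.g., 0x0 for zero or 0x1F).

Answer: 0 0x0

Derivation:
Byte[0]=30: 1-byte. pending=0, acc=0x0
Byte[1]=E5: 3-byte lead. pending=2, acc=0x5
Byte[2]=B9: continuation. acc=(acc<<6)|0x39=0x179, pending=1
Byte[3]=99: continuation. acc=(acc<<6)|0x19=0x5E59, pending=0
Byte[4]=59: 1-byte. pending=0, acc=0x0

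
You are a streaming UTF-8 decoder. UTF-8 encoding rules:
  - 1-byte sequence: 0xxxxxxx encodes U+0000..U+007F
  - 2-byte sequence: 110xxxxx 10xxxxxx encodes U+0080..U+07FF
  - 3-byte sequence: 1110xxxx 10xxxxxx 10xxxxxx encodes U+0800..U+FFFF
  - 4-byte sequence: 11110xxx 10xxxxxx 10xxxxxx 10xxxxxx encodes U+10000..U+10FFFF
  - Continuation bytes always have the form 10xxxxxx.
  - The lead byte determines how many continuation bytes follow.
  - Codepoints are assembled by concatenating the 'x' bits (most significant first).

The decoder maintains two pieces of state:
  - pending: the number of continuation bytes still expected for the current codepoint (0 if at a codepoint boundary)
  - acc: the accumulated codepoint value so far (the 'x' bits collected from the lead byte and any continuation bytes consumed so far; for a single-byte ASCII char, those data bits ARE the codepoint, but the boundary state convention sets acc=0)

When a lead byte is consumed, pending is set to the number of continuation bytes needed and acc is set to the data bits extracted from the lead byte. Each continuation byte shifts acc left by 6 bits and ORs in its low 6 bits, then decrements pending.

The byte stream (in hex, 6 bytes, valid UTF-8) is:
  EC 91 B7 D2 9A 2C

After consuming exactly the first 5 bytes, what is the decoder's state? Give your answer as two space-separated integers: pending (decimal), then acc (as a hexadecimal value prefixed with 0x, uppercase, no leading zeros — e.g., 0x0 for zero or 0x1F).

Byte[0]=EC: 3-byte lead. pending=2, acc=0xC
Byte[1]=91: continuation. acc=(acc<<6)|0x11=0x311, pending=1
Byte[2]=B7: continuation. acc=(acc<<6)|0x37=0xC477, pending=0
Byte[3]=D2: 2-byte lead. pending=1, acc=0x12
Byte[4]=9A: continuation. acc=(acc<<6)|0x1A=0x49A, pending=0

Answer: 0 0x49A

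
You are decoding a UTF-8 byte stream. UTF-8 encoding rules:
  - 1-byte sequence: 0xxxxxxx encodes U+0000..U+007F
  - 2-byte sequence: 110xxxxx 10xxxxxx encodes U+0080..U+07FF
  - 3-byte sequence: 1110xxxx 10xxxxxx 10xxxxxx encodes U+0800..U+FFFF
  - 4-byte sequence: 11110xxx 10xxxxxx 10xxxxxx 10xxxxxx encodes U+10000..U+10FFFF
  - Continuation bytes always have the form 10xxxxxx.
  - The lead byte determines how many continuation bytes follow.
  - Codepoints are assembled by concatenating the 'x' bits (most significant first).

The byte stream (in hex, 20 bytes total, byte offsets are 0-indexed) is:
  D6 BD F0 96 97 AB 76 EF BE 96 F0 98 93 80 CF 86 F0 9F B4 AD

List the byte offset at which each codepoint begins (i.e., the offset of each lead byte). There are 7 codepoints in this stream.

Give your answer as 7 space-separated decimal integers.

Answer: 0 2 6 7 10 14 16

Derivation:
Byte[0]=D6: 2-byte lead, need 1 cont bytes. acc=0x16
Byte[1]=BD: continuation. acc=(acc<<6)|0x3D=0x5BD
Completed: cp=U+05BD (starts at byte 0)
Byte[2]=F0: 4-byte lead, need 3 cont bytes. acc=0x0
Byte[3]=96: continuation. acc=(acc<<6)|0x16=0x16
Byte[4]=97: continuation. acc=(acc<<6)|0x17=0x597
Byte[5]=AB: continuation. acc=(acc<<6)|0x2B=0x165EB
Completed: cp=U+165EB (starts at byte 2)
Byte[6]=76: 1-byte ASCII. cp=U+0076
Byte[7]=EF: 3-byte lead, need 2 cont bytes. acc=0xF
Byte[8]=BE: continuation. acc=(acc<<6)|0x3E=0x3FE
Byte[9]=96: continuation. acc=(acc<<6)|0x16=0xFF96
Completed: cp=U+FF96 (starts at byte 7)
Byte[10]=F0: 4-byte lead, need 3 cont bytes. acc=0x0
Byte[11]=98: continuation. acc=(acc<<6)|0x18=0x18
Byte[12]=93: continuation. acc=(acc<<6)|0x13=0x613
Byte[13]=80: continuation. acc=(acc<<6)|0x00=0x184C0
Completed: cp=U+184C0 (starts at byte 10)
Byte[14]=CF: 2-byte lead, need 1 cont bytes. acc=0xF
Byte[15]=86: continuation. acc=(acc<<6)|0x06=0x3C6
Completed: cp=U+03C6 (starts at byte 14)
Byte[16]=F0: 4-byte lead, need 3 cont bytes. acc=0x0
Byte[17]=9F: continuation. acc=(acc<<6)|0x1F=0x1F
Byte[18]=B4: continuation. acc=(acc<<6)|0x34=0x7F4
Byte[19]=AD: continuation. acc=(acc<<6)|0x2D=0x1FD2D
Completed: cp=U+1FD2D (starts at byte 16)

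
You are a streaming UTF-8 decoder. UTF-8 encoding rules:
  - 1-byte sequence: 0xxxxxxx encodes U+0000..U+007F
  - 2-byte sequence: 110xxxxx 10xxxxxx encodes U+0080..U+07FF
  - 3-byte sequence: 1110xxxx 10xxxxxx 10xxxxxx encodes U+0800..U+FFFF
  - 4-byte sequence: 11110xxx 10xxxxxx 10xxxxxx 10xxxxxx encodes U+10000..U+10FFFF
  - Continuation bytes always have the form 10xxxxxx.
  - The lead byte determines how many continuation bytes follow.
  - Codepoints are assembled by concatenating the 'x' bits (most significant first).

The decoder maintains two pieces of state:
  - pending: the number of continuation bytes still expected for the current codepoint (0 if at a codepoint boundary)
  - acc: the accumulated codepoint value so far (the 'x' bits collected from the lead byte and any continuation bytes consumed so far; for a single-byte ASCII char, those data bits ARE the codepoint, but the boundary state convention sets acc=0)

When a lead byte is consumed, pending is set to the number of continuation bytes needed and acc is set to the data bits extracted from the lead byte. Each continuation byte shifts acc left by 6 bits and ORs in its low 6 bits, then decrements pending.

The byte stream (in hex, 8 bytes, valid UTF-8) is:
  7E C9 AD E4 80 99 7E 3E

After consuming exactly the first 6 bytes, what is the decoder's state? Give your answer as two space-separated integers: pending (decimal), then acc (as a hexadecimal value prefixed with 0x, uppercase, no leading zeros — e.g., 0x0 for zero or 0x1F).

Byte[0]=7E: 1-byte. pending=0, acc=0x0
Byte[1]=C9: 2-byte lead. pending=1, acc=0x9
Byte[2]=AD: continuation. acc=(acc<<6)|0x2D=0x26D, pending=0
Byte[3]=E4: 3-byte lead. pending=2, acc=0x4
Byte[4]=80: continuation. acc=(acc<<6)|0x00=0x100, pending=1
Byte[5]=99: continuation. acc=(acc<<6)|0x19=0x4019, pending=0

Answer: 0 0x4019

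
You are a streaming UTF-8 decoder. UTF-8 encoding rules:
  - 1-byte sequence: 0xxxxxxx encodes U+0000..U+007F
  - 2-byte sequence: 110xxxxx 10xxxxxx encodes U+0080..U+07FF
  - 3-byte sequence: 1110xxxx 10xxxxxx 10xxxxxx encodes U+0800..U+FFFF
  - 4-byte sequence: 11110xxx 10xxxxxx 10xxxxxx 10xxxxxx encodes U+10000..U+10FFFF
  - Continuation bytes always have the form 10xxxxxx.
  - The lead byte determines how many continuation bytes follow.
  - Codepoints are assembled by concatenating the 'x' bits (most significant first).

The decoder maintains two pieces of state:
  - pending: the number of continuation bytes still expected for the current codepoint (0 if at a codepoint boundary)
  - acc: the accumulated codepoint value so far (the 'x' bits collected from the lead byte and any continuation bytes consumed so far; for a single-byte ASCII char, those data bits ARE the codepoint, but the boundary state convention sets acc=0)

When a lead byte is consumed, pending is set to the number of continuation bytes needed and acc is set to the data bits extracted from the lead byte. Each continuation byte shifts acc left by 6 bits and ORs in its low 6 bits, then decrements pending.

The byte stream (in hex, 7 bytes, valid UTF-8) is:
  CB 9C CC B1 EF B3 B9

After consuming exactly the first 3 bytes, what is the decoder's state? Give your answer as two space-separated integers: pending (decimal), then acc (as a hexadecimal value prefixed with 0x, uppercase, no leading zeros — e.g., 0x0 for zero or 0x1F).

Byte[0]=CB: 2-byte lead. pending=1, acc=0xB
Byte[1]=9C: continuation. acc=(acc<<6)|0x1C=0x2DC, pending=0
Byte[2]=CC: 2-byte lead. pending=1, acc=0xC

Answer: 1 0xC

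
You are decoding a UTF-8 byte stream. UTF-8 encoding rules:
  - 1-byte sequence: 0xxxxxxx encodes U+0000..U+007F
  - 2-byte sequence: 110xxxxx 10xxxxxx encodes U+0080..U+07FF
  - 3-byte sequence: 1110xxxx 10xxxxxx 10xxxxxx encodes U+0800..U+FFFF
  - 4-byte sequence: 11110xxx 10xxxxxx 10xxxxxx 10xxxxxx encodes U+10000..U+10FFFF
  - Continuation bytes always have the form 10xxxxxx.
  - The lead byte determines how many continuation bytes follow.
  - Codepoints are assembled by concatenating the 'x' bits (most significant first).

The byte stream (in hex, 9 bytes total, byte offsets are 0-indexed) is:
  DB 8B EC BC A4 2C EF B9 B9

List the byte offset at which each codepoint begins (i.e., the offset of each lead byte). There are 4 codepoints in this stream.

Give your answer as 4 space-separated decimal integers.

Byte[0]=DB: 2-byte lead, need 1 cont bytes. acc=0x1B
Byte[1]=8B: continuation. acc=(acc<<6)|0x0B=0x6CB
Completed: cp=U+06CB (starts at byte 0)
Byte[2]=EC: 3-byte lead, need 2 cont bytes. acc=0xC
Byte[3]=BC: continuation. acc=(acc<<6)|0x3C=0x33C
Byte[4]=A4: continuation. acc=(acc<<6)|0x24=0xCF24
Completed: cp=U+CF24 (starts at byte 2)
Byte[5]=2C: 1-byte ASCII. cp=U+002C
Byte[6]=EF: 3-byte lead, need 2 cont bytes. acc=0xF
Byte[7]=B9: continuation. acc=(acc<<6)|0x39=0x3F9
Byte[8]=B9: continuation. acc=(acc<<6)|0x39=0xFE79
Completed: cp=U+FE79 (starts at byte 6)

Answer: 0 2 5 6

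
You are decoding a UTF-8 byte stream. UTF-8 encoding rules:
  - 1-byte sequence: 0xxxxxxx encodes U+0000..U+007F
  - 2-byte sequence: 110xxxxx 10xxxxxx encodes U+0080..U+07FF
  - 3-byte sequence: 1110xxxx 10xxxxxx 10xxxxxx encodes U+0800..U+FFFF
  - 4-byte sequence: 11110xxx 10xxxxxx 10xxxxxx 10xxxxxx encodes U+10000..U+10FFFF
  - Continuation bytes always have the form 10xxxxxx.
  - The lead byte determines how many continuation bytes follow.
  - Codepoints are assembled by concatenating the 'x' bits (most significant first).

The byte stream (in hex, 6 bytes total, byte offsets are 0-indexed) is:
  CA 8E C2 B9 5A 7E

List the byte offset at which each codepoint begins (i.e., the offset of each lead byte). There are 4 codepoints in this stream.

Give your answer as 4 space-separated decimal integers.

Answer: 0 2 4 5

Derivation:
Byte[0]=CA: 2-byte lead, need 1 cont bytes. acc=0xA
Byte[1]=8E: continuation. acc=(acc<<6)|0x0E=0x28E
Completed: cp=U+028E (starts at byte 0)
Byte[2]=C2: 2-byte lead, need 1 cont bytes. acc=0x2
Byte[3]=B9: continuation. acc=(acc<<6)|0x39=0xB9
Completed: cp=U+00B9 (starts at byte 2)
Byte[4]=5A: 1-byte ASCII. cp=U+005A
Byte[5]=7E: 1-byte ASCII. cp=U+007E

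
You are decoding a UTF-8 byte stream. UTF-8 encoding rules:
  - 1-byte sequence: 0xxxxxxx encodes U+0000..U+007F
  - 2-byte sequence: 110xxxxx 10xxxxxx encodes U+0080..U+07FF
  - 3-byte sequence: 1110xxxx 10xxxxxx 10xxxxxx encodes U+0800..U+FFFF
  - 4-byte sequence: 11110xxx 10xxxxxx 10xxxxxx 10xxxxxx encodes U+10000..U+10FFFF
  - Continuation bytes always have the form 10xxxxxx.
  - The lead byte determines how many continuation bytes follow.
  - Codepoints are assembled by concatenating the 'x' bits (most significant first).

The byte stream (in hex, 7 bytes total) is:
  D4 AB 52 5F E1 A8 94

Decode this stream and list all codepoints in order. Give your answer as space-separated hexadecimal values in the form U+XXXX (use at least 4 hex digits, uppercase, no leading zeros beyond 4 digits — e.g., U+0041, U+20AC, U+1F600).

Byte[0]=D4: 2-byte lead, need 1 cont bytes. acc=0x14
Byte[1]=AB: continuation. acc=(acc<<6)|0x2B=0x52B
Completed: cp=U+052B (starts at byte 0)
Byte[2]=52: 1-byte ASCII. cp=U+0052
Byte[3]=5F: 1-byte ASCII. cp=U+005F
Byte[4]=E1: 3-byte lead, need 2 cont bytes. acc=0x1
Byte[5]=A8: continuation. acc=(acc<<6)|0x28=0x68
Byte[6]=94: continuation. acc=(acc<<6)|0x14=0x1A14
Completed: cp=U+1A14 (starts at byte 4)

Answer: U+052B U+0052 U+005F U+1A14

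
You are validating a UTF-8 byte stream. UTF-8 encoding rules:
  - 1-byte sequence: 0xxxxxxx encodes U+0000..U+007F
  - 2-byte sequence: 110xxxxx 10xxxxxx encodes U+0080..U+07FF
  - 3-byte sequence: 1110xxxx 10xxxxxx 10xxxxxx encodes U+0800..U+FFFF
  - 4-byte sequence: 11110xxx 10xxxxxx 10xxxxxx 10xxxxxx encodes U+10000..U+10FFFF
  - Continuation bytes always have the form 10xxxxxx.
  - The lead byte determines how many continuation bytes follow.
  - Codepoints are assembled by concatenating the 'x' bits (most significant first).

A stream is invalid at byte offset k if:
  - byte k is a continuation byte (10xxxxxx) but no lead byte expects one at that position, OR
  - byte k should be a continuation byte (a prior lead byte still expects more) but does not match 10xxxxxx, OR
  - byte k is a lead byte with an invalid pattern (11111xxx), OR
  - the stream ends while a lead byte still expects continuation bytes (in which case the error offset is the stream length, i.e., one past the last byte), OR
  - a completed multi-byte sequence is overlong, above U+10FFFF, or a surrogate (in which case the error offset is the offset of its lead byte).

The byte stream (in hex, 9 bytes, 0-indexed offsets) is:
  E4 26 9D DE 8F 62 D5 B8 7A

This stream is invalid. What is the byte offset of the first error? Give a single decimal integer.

Byte[0]=E4: 3-byte lead, need 2 cont bytes. acc=0x4
Byte[1]=26: expected 10xxxxxx continuation. INVALID

Answer: 1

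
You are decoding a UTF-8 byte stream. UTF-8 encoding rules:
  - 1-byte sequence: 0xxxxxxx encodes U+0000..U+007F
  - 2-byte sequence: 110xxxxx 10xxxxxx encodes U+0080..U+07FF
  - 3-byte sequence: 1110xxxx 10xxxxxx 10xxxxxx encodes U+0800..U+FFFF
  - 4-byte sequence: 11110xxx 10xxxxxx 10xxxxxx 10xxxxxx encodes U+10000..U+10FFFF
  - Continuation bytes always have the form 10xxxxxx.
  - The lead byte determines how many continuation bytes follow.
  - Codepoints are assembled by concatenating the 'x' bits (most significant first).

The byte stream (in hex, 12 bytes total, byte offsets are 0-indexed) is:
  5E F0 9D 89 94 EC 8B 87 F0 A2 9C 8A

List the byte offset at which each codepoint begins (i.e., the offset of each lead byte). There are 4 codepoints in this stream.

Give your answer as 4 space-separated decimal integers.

Byte[0]=5E: 1-byte ASCII. cp=U+005E
Byte[1]=F0: 4-byte lead, need 3 cont bytes. acc=0x0
Byte[2]=9D: continuation. acc=(acc<<6)|0x1D=0x1D
Byte[3]=89: continuation. acc=(acc<<6)|0x09=0x749
Byte[4]=94: continuation. acc=(acc<<6)|0x14=0x1D254
Completed: cp=U+1D254 (starts at byte 1)
Byte[5]=EC: 3-byte lead, need 2 cont bytes. acc=0xC
Byte[6]=8B: continuation. acc=(acc<<6)|0x0B=0x30B
Byte[7]=87: continuation. acc=(acc<<6)|0x07=0xC2C7
Completed: cp=U+C2C7 (starts at byte 5)
Byte[8]=F0: 4-byte lead, need 3 cont bytes. acc=0x0
Byte[9]=A2: continuation. acc=(acc<<6)|0x22=0x22
Byte[10]=9C: continuation. acc=(acc<<6)|0x1C=0x89C
Byte[11]=8A: continuation. acc=(acc<<6)|0x0A=0x2270A
Completed: cp=U+2270A (starts at byte 8)

Answer: 0 1 5 8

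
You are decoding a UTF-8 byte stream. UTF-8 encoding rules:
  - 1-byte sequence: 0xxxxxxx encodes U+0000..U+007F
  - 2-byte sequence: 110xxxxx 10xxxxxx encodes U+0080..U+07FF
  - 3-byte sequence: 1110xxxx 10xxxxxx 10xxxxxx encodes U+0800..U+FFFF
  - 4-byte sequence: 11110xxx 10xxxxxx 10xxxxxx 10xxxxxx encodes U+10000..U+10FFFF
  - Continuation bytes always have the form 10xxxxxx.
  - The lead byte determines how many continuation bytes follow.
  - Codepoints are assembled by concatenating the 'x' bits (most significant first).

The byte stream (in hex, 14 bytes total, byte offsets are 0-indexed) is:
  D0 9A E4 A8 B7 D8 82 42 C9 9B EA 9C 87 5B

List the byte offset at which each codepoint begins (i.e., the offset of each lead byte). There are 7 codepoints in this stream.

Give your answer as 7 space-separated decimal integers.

Byte[0]=D0: 2-byte lead, need 1 cont bytes. acc=0x10
Byte[1]=9A: continuation. acc=(acc<<6)|0x1A=0x41A
Completed: cp=U+041A (starts at byte 0)
Byte[2]=E4: 3-byte lead, need 2 cont bytes. acc=0x4
Byte[3]=A8: continuation. acc=(acc<<6)|0x28=0x128
Byte[4]=B7: continuation. acc=(acc<<6)|0x37=0x4A37
Completed: cp=U+4A37 (starts at byte 2)
Byte[5]=D8: 2-byte lead, need 1 cont bytes. acc=0x18
Byte[6]=82: continuation. acc=(acc<<6)|0x02=0x602
Completed: cp=U+0602 (starts at byte 5)
Byte[7]=42: 1-byte ASCII. cp=U+0042
Byte[8]=C9: 2-byte lead, need 1 cont bytes. acc=0x9
Byte[9]=9B: continuation. acc=(acc<<6)|0x1B=0x25B
Completed: cp=U+025B (starts at byte 8)
Byte[10]=EA: 3-byte lead, need 2 cont bytes. acc=0xA
Byte[11]=9C: continuation. acc=(acc<<6)|0x1C=0x29C
Byte[12]=87: continuation. acc=(acc<<6)|0x07=0xA707
Completed: cp=U+A707 (starts at byte 10)
Byte[13]=5B: 1-byte ASCII. cp=U+005B

Answer: 0 2 5 7 8 10 13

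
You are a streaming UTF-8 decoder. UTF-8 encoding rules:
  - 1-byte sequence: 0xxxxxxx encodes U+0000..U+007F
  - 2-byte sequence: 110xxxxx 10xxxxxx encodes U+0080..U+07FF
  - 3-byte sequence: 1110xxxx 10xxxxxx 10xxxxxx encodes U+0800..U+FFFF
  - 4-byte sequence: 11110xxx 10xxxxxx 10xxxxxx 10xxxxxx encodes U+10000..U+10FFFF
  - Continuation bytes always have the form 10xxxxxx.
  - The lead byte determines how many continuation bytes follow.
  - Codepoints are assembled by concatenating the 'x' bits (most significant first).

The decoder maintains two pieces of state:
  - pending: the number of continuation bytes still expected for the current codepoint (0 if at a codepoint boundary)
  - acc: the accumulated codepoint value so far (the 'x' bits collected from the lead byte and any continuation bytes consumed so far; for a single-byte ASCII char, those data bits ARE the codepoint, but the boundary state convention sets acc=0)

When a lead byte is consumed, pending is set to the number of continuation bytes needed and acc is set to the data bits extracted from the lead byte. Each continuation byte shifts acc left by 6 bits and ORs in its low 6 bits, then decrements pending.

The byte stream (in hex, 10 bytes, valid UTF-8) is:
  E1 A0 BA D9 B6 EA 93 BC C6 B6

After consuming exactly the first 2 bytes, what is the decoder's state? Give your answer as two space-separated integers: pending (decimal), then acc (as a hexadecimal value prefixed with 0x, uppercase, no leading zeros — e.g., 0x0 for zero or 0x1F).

Byte[0]=E1: 3-byte lead. pending=2, acc=0x1
Byte[1]=A0: continuation. acc=(acc<<6)|0x20=0x60, pending=1

Answer: 1 0x60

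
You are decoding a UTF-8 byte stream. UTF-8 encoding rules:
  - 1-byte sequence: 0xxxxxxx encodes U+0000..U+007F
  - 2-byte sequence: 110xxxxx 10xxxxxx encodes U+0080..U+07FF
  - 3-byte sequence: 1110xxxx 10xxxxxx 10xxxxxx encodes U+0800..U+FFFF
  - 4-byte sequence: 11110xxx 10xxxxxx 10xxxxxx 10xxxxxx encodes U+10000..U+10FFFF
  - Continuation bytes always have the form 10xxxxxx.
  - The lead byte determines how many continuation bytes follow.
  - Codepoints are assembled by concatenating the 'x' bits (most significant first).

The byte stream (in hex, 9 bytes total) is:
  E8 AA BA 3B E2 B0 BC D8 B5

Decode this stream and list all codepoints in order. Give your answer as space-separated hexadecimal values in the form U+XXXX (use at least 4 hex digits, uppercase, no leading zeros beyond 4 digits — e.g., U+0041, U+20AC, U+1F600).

Answer: U+8ABA U+003B U+2C3C U+0635

Derivation:
Byte[0]=E8: 3-byte lead, need 2 cont bytes. acc=0x8
Byte[1]=AA: continuation. acc=(acc<<6)|0x2A=0x22A
Byte[2]=BA: continuation. acc=(acc<<6)|0x3A=0x8ABA
Completed: cp=U+8ABA (starts at byte 0)
Byte[3]=3B: 1-byte ASCII. cp=U+003B
Byte[4]=E2: 3-byte lead, need 2 cont bytes. acc=0x2
Byte[5]=B0: continuation. acc=(acc<<6)|0x30=0xB0
Byte[6]=BC: continuation. acc=(acc<<6)|0x3C=0x2C3C
Completed: cp=U+2C3C (starts at byte 4)
Byte[7]=D8: 2-byte lead, need 1 cont bytes. acc=0x18
Byte[8]=B5: continuation. acc=(acc<<6)|0x35=0x635
Completed: cp=U+0635 (starts at byte 7)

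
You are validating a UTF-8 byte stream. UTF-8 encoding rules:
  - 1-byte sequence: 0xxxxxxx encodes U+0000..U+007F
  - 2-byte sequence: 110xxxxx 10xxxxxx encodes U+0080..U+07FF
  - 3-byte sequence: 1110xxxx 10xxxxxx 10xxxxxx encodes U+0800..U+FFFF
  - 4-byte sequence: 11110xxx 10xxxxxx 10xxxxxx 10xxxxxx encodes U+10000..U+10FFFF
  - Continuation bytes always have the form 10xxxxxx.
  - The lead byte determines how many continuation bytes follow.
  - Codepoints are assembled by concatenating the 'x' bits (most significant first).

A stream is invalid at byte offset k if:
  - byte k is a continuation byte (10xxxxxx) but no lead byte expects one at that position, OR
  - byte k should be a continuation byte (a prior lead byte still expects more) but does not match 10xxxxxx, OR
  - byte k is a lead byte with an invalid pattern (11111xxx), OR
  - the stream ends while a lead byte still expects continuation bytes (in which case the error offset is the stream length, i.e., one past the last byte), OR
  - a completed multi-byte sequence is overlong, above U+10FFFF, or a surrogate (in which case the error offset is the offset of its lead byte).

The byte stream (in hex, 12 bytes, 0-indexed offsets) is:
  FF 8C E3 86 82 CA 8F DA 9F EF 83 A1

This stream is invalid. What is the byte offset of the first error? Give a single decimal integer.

Answer: 0

Derivation:
Byte[0]=FF: INVALID lead byte (not 0xxx/110x/1110/11110)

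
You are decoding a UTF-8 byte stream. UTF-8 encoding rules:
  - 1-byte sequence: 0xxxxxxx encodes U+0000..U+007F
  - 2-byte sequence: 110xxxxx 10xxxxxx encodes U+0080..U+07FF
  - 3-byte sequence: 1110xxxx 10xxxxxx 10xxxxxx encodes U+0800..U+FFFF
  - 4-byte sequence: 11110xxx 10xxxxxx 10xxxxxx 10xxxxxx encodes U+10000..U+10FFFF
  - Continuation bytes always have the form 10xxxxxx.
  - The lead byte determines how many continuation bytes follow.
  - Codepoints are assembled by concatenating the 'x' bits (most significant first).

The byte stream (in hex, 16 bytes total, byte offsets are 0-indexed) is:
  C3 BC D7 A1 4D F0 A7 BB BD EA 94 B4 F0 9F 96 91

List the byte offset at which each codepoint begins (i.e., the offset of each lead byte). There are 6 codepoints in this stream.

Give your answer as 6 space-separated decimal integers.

Answer: 0 2 4 5 9 12

Derivation:
Byte[0]=C3: 2-byte lead, need 1 cont bytes. acc=0x3
Byte[1]=BC: continuation. acc=(acc<<6)|0x3C=0xFC
Completed: cp=U+00FC (starts at byte 0)
Byte[2]=D7: 2-byte lead, need 1 cont bytes. acc=0x17
Byte[3]=A1: continuation. acc=(acc<<6)|0x21=0x5E1
Completed: cp=U+05E1 (starts at byte 2)
Byte[4]=4D: 1-byte ASCII. cp=U+004D
Byte[5]=F0: 4-byte lead, need 3 cont bytes. acc=0x0
Byte[6]=A7: continuation. acc=(acc<<6)|0x27=0x27
Byte[7]=BB: continuation. acc=(acc<<6)|0x3B=0x9FB
Byte[8]=BD: continuation. acc=(acc<<6)|0x3D=0x27EFD
Completed: cp=U+27EFD (starts at byte 5)
Byte[9]=EA: 3-byte lead, need 2 cont bytes. acc=0xA
Byte[10]=94: continuation. acc=(acc<<6)|0x14=0x294
Byte[11]=B4: continuation. acc=(acc<<6)|0x34=0xA534
Completed: cp=U+A534 (starts at byte 9)
Byte[12]=F0: 4-byte lead, need 3 cont bytes. acc=0x0
Byte[13]=9F: continuation. acc=(acc<<6)|0x1F=0x1F
Byte[14]=96: continuation. acc=(acc<<6)|0x16=0x7D6
Byte[15]=91: continuation. acc=(acc<<6)|0x11=0x1F591
Completed: cp=U+1F591 (starts at byte 12)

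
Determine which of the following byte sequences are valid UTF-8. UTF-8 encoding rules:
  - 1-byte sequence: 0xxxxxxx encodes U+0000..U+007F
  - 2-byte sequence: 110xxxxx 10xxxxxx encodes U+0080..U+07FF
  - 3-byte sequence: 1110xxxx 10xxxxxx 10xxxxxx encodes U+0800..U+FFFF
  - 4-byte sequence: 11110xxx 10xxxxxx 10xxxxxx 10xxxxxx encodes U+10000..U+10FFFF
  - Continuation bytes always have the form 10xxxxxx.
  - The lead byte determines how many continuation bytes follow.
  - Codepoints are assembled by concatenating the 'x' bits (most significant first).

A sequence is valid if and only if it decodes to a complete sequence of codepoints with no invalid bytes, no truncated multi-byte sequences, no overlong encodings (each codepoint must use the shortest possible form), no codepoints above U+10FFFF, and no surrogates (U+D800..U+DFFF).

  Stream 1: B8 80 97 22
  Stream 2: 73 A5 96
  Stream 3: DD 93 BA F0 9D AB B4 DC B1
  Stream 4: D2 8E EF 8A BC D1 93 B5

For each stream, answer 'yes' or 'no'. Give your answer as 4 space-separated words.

Stream 1: error at byte offset 0. INVALID
Stream 2: error at byte offset 1. INVALID
Stream 3: error at byte offset 2. INVALID
Stream 4: error at byte offset 7. INVALID

Answer: no no no no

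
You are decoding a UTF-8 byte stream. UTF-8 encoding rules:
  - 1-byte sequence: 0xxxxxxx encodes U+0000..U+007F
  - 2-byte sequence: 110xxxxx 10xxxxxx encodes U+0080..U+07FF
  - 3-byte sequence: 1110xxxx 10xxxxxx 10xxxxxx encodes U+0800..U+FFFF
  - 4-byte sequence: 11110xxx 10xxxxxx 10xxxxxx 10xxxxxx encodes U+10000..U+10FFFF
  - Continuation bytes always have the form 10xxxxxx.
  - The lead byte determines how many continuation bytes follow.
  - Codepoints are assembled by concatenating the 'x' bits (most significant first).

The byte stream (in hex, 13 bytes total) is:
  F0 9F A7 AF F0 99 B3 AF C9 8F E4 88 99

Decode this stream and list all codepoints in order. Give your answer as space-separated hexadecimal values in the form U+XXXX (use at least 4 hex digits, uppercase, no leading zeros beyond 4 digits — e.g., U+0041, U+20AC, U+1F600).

Answer: U+1F9EF U+19CEF U+024F U+4219

Derivation:
Byte[0]=F0: 4-byte lead, need 3 cont bytes. acc=0x0
Byte[1]=9F: continuation. acc=(acc<<6)|0x1F=0x1F
Byte[2]=A7: continuation. acc=(acc<<6)|0x27=0x7E7
Byte[3]=AF: continuation. acc=(acc<<6)|0x2F=0x1F9EF
Completed: cp=U+1F9EF (starts at byte 0)
Byte[4]=F0: 4-byte lead, need 3 cont bytes. acc=0x0
Byte[5]=99: continuation. acc=(acc<<6)|0x19=0x19
Byte[6]=B3: continuation. acc=(acc<<6)|0x33=0x673
Byte[7]=AF: continuation. acc=(acc<<6)|0x2F=0x19CEF
Completed: cp=U+19CEF (starts at byte 4)
Byte[8]=C9: 2-byte lead, need 1 cont bytes. acc=0x9
Byte[9]=8F: continuation. acc=(acc<<6)|0x0F=0x24F
Completed: cp=U+024F (starts at byte 8)
Byte[10]=E4: 3-byte lead, need 2 cont bytes. acc=0x4
Byte[11]=88: continuation. acc=(acc<<6)|0x08=0x108
Byte[12]=99: continuation. acc=(acc<<6)|0x19=0x4219
Completed: cp=U+4219 (starts at byte 10)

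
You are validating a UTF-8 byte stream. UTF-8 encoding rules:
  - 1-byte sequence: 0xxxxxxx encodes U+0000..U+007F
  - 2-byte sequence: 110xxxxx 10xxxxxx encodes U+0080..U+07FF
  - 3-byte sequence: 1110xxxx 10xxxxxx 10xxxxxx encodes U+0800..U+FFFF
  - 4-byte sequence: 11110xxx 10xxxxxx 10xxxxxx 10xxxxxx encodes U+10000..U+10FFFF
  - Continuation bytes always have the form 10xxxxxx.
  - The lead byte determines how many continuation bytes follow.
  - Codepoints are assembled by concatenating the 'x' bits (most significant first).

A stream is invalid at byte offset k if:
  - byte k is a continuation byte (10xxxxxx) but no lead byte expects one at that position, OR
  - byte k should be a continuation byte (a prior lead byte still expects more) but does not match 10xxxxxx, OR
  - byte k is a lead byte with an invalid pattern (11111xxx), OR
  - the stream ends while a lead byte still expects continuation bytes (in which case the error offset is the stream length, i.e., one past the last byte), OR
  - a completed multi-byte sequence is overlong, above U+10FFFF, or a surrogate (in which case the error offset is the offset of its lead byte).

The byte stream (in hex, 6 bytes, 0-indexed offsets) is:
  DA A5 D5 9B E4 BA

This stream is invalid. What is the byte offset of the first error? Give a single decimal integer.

Answer: 6

Derivation:
Byte[0]=DA: 2-byte lead, need 1 cont bytes. acc=0x1A
Byte[1]=A5: continuation. acc=(acc<<6)|0x25=0x6A5
Completed: cp=U+06A5 (starts at byte 0)
Byte[2]=D5: 2-byte lead, need 1 cont bytes. acc=0x15
Byte[3]=9B: continuation. acc=(acc<<6)|0x1B=0x55B
Completed: cp=U+055B (starts at byte 2)
Byte[4]=E4: 3-byte lead, need 2 cont bytes. acc=0x4
Byte[5]=BA: continuation. acc=(acc<<6)|0x3A=0x13A
Byte[6]: stream ended, expected continuation. INVALID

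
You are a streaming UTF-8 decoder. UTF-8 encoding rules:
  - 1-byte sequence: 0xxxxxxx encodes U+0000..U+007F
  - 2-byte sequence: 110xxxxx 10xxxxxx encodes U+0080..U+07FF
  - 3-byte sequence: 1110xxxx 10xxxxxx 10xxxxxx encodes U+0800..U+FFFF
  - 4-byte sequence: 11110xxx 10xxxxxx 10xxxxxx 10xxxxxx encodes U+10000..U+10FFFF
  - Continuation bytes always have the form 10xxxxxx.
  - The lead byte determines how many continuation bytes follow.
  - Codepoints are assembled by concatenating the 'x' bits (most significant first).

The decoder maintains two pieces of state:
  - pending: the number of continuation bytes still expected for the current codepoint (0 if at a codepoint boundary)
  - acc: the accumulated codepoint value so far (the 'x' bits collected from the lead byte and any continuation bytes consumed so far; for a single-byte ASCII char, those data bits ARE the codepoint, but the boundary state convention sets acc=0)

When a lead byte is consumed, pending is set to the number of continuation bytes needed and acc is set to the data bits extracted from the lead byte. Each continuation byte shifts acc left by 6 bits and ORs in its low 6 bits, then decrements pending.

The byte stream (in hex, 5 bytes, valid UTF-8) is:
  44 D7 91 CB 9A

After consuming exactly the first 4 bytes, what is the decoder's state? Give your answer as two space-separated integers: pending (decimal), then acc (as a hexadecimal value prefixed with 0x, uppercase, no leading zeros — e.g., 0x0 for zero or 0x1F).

Answer: 1 0xB

Derivation:
Byte[0]=44: 1-byte. pending=0, acc=0x0
Byte[1]=D7: 2-byte lead. pending=1, acc=0x17
Byte[2]=91: continuation. acc=(acc<<6)|0x11=0x5D1, pending=0
Byte[3]=CB: 2-byte lead. pending=1, acc=0xB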